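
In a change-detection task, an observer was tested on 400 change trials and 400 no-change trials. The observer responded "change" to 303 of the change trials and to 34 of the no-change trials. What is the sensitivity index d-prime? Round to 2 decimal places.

d-prime = 2.07

H = 303/400 = 0.7575
FA = 34/400 = 0.0850
z(H) = z(0.7575) = 0.698
z(FA) = z(0.0850) = -1.372
d' = z(H) − z(FA) = 0.698 − (-1.372) = 2.070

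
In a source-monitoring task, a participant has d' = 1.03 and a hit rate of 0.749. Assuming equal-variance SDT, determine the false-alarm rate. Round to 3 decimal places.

z(hit rate) = z(0.749) = 0.6713
z(FA) = z(H) − d' = 0.6713 − 1.03 = -0.3587
false-alarm rate = Φ(-0.3587) = 0.3599

false-alarm rate = 0.360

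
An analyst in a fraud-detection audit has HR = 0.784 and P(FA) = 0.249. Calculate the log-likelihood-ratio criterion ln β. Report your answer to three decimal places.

ln β = -0.079

z(H) = z(0.784) = 0.7858
z(FA) = z(0.249) = -0.6776
ln β = −½·[z(H)² − z(FA)²] = −0.5 × (0.6175 − 0.4591) = -0.0792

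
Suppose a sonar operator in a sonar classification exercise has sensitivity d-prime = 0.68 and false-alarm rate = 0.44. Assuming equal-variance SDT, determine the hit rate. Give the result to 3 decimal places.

z(false-alarm rate) = z(0.44) = -0.1510
z(H) = z(FA) + d' = -0.1510 + 0.68 = 0.5290
hit rate = Φ(0.5290) = 0.7016

hit rate = 0.702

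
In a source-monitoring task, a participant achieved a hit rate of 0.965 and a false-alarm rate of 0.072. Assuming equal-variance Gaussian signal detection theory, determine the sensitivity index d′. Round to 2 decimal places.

z(0.965) = 1.8119, z(0.072) = -1.4611
d' = z(H) − z(FA) = 1.8119 − (-1.4611) = 3.2730

d′ = 3.27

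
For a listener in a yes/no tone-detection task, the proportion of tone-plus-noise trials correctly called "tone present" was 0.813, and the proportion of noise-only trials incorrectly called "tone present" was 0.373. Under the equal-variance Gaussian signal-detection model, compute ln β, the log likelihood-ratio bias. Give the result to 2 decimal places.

ln β = -0.34

Φ⁻¹(0.813) = 0.889, Φ⁻¹(0.373) = -0.324
ln β = −½·[z(H)² − z(FA)²] = −0.5 × (0.790 − 0.105) = -0.3425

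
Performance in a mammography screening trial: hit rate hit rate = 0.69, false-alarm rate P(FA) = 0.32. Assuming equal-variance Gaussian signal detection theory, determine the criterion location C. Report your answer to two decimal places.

C = -0.01

z(H) = 0.4959
z(FA) = -0.4677
c = −½·[z(H) + z(FA)] = −0.5 × (0.4959 + (-0.4677)) = -0.0141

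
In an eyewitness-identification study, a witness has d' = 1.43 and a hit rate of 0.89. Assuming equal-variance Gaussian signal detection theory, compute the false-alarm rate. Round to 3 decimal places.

false-alarm rate = 0.419

z(hit rate) = z(0.89) = 1.2265
z(FA) = z(H) − d' = 1.2265 − 1.43 = -0.2035
false-alarm rate = Φ(-0.2035) = 0.4194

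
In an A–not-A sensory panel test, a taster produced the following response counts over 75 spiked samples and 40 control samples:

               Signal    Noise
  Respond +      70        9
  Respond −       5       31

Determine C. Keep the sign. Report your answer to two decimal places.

H = 70/75 = 0.9333
FA = 9/40 = 0.2250
z(0.9333) = 1.5008, z(0.2250) = -0.7554
c = −½·[z(H) + z(FA)] = −0.5 × (1.5008 + (-0.7554)) = -0.3727
c < 0: the taster has a liberal response bias.

C = -0.37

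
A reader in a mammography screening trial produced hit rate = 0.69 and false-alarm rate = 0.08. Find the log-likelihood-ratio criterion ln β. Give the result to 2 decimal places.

ln β = 0.86

z(H) = z(0.69) = 0.496
z(FA) = z(0.08) = -1.405
ln β = −½·[z(H)² − z(FA)²] = −0.5 × (0.246 − 1.974) = 0.864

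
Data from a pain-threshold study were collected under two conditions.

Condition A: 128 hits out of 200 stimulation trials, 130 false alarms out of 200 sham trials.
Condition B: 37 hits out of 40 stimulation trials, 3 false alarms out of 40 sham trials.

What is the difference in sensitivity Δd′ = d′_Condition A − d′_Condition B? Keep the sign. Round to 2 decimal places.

Condition A: z(0.6400) = 0.358, z(0.6500) = 0.385, d' = -0.027
Condition B: z(0.9250) = 1.440, z(0.0750) = -1.440, d' = 2.880
Δd' = d'_Condition A − d'_Condition B = -0.027 − 2.880 = -2.907
Condition B has the higher sensitivity.

Δd′ = -2.91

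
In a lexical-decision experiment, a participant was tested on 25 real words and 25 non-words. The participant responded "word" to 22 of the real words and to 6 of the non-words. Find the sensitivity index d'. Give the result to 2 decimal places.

H = 22/25 = 0.8800
FA = 6/25 = 0.2400
z(0.8800) = 1.175, z(0.2400) = -0.706
d' = z(H) − z(FA) = 1.175 − (-0.706) = 1.881

d' = 1.88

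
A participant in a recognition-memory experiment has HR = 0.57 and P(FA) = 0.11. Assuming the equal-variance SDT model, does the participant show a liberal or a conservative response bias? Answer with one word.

z(H) = 0.176, z(FA) = -1.227
c = −½·(z(H) + z(FA)) = 0.5255
c > 0 → conservative criterion (biased toward responding “no”).

conservative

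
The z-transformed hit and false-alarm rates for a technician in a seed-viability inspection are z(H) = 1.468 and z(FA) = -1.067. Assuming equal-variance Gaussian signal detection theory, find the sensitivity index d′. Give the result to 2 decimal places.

d' = z(H) − z(FA) = 1.468 − (-1.067) = 2.535

d′ = 2.54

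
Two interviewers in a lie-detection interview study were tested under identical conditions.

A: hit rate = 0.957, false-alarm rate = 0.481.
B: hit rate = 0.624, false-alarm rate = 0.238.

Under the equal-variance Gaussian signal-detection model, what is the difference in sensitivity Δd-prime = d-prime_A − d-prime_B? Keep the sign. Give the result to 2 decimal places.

Δd-prime = 0.74

A: z(0.957) = 1.717, z(0.481) = -0.048, d' = 1.765
B: z(0.624) = 0.316, z(0.238) = -0.713, d' = 1.029
Δd' = d'_A − d'_B = 1.765 − 1.029 = 0.736
A has the higher sensitivity.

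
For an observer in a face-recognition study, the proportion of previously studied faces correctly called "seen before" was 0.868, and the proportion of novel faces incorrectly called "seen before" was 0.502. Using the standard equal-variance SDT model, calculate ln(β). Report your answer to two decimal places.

z(H) = 1.117
z(FA) = 0.005
ln β = −½·[z(H)² − z(FA)²] = −0.5 × (1.248 − 0.000) = -0.624

ln β = -0.62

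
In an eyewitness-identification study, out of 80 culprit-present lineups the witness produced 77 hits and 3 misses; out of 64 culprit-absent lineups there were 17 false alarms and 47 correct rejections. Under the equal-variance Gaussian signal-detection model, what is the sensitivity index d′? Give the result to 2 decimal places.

H = 77/80 = 0.9625
FA = 17/64 = 0.2656
z(H) = z(0.9625) = 1.780
z(FA) = z(0.2656) = -0.626
d' = z(H) − z(FA) = 1.780 − (-0.626) = 2.406

d′ = 2.41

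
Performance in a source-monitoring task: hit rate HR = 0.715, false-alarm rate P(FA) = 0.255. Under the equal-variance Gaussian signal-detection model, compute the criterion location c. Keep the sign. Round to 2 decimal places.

z(0.715) = 0.568, z(0.255) = -0.659
c = −½·[z(H) + z(FA)] = −0.5 × (0.568 + (-0.659)) = 0.0455
c > 0: the participant has a conservative response bias.

c = 0.05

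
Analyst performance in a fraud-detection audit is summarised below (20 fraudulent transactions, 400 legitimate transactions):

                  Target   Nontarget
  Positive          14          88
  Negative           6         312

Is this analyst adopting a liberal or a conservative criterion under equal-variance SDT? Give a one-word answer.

conservative

z(H) = 0.524, z(FA) = -0.772
c = −½·(z(H) + z(FA)) = 0.124
c > 0 → conservative criterion (biased toward responding “no”).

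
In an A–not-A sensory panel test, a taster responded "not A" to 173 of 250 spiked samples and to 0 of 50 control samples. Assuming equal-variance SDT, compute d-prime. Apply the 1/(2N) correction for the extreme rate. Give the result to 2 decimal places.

d-prime = 2.83

The false-alarm rate is 0/50 = 0, so apply the 1/(2N) correction: FA → 1/(2·50) = 0.01000.
z(H) = z(0.69200) = 0.502
z(FA) = z(0.01000) = -2.326
d' = 0.502 − (-2.326) = 2.828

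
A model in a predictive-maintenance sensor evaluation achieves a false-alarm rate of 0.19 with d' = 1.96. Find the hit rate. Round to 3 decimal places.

hit rate = 0.860

z(false-alarm rate) = z(0.19) = -0.8779
z(H) = z(FA) + d' = -0.8779 + 1.96 = 1.0821
hit rate = Φ(1.0821) = 0.8604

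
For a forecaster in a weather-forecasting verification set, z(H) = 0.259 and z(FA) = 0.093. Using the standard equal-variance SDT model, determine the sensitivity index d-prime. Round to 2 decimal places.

d' = z(H) − z(FA) = 0.259 − 0.093 = 0.166

d-prime = 0.17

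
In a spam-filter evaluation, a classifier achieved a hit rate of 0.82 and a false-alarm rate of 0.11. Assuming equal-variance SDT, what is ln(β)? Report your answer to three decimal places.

ln β = 0.333

z(H) = z(0.82) = 0.9154
z(FA) = z(0.11) = -1.2265
ln β = −½·[z(H)² − z(FA)²] = −0.5 × (0.8380 − 1.5043) = 0.33315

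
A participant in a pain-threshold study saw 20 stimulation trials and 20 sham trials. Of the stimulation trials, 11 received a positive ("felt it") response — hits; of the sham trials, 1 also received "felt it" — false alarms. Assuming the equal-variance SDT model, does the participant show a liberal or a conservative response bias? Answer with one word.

z(H) = 0.126, z(FA) = -1.645
c = −½·(z(H) + z(FA)) = 0.7595
c > 0 → conservative criterion (biased toward responding “no”).

conservative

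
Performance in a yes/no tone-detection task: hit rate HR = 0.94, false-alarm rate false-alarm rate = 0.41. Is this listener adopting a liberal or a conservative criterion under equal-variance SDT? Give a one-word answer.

z(H) = 1.555, z(FA) = -0.228
c = −½·(z(H) + z(FA)) = -0.6635
c < 0 → liberal criterion (biased toward responding “yes”).

liberal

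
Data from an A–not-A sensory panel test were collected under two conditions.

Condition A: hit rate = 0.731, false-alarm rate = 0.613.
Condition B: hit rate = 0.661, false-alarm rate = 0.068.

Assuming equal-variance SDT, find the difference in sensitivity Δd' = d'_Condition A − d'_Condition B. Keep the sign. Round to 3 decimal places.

Δd' = -1.577

Condition A: z(0.731) = 0.6158, z(0.613) = 0.2871, d' = 0.3287
Condition B: z(0.661) = 0.4152, z(0.068) = -1.4909, d' = 1.9061
Δd' = d'_Condition A − d'_Condition B = 0.3287 − 1.9061 = -1.5774
Condition B has the higher sensitivity.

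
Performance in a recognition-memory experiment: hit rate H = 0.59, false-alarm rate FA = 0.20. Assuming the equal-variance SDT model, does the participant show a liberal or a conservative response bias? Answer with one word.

conservative

z(H) = 0.228, z(FA) = -0.842
c = −½·(z(H) + z(FA)) = 0.307
c > 0 → conservative criterion (biased toward responding “no”).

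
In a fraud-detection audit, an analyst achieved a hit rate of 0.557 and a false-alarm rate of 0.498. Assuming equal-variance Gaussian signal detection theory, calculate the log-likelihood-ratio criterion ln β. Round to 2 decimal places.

z(H) = 0.143
z(FA) = -0.005
ln β = −½·[z(H)² − z(FA)²] = −0.5 × (0.020 − 0.000) = -0.010

ln β = -0.01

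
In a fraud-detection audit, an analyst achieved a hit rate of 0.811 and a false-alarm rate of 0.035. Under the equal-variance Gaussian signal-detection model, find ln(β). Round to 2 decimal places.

ln β = 1.25

z(H) = z(0.811) = 0.882
z(FA) = z(0.035) = -1.812
ln β = −½·[z(H)² − z(FA)²] = −0.5 × (0.778 − 3.283) = 1.2525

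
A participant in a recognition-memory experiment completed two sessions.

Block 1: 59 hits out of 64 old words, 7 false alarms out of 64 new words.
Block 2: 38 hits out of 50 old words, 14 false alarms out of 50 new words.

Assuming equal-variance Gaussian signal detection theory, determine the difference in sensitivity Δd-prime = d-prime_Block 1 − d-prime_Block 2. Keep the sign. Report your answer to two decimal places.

Block 1: z(0.9219) = 1.418, z(0.1094) = -1.230, d' = 2.648
Block 2: z(0.7600) = 0.706, z(0.2800) = -0.583, d' = 1.289
Δd' = d'_Block 1 − d'_Block 2 = 2.648 − 1.289 = 1.359
Block 1 has the higher sensitivity.

Δd-prime = 1.36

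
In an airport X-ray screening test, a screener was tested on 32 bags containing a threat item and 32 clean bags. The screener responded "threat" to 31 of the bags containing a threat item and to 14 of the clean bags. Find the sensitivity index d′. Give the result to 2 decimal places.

d′ = 2.02

H = 31/32 = 0.9688
FA = 14/32 = 0.4375
z(H) = z(0.9688) = 1.863
z(FA) = z(0.4375) = -0.157
d' = z(H) − z(FA) = 1.863 − (-0.157) = 2.020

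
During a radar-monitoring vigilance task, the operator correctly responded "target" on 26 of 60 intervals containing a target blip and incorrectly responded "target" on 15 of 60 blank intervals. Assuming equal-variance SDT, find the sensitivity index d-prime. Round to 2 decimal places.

H = 26/60 = 0.4333
FA = 15/60 = 0.2500
Φ⁻¹(H) = -0.1680
Φ⁻¹(FA) = -0.6745
d' = z(H) − z(FA) = -0.1680 − (-0.6745) = 0.5065

d-prime = 0.51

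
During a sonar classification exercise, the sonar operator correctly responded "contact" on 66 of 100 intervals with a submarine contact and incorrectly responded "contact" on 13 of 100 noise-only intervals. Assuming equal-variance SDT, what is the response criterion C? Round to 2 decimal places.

C = 0.36

H = 66/100 = 0.6600
FA = 13/100 = 0.1300
z(0.6600) = 0.412, z(0.1300) = -1.126
c = −½·[z(H) + z(FA)] = −0.5 × (0.412 + (-1.126)) = 0.357
c > 0: the sonar operator has a conservative response bias.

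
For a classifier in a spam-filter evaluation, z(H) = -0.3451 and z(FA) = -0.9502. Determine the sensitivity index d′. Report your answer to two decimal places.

d' = z(H) − z(FA) = -0.3451 − (-0.9502) = 0.6051

d′ = 0.61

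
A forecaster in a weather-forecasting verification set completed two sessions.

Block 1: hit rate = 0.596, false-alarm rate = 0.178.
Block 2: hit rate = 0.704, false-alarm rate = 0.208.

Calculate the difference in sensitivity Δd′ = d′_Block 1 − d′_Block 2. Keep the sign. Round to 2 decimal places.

Δd′ = -0.18

Block 1: z(0.596) = 0.243, z(0.178) = -0.923, d' = 1.166
Block 2: z(0.704) = 0.536, z(0.208) = -0.813, d' = 1.349
Δd' = d'_Block 1 − d'_Block 2 = 1.166 − 1.349 = -0.183
Block 2 has the higher sensitivity.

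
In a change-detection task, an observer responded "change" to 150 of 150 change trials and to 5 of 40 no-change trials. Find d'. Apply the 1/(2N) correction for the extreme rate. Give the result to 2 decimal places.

d' = 3.86

The hit rate is 150/150 = 1, so apply the 1/(2N) correction: H → 1 − 1/(2·150) = 0.99667.
z(H) = z(0.99667) = 2.713
z(FA) = z(0.12500) = -1.150
d' = 2.713 − (-1.150) = 3.863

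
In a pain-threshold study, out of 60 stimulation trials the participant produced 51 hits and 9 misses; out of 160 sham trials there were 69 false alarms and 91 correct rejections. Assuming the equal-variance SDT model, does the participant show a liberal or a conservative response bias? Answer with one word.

z(H) = 1.036, z(FA) = -0.173
c = −½·(z(H) + z(FA)) = -0.4315
c < 0 → liberal criterion (biased toward responding “yes”).

liberal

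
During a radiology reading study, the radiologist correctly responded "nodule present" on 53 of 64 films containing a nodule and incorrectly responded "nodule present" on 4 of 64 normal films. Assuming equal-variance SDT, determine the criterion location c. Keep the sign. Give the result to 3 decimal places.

c = 0.294

H = 53/64 = 0.8281
FA = 4/64 = 0.0625
Φ⁻¹(H) = Φ⁻¹(0.8281) = 0.9467
Φ⁻¹(FA) = Φ⁻¹(0.0625) = -1.5341
c = −½·[z(H) + z(FA)] = −0.5 × (0.9467 + (-1.5341)) = 0.2937
c > 0: the radiologist has a conservative response bias.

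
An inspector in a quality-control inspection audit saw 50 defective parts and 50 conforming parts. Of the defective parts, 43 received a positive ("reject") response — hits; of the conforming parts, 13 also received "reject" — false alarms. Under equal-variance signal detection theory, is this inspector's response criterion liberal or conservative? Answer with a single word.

z(H) = 1.080, z(FA) = -0.643
c = −½·(z(H) + z(FA)) = -0.2185
c < 0 → liberal criterion (biased toward responding “yes”).

liberal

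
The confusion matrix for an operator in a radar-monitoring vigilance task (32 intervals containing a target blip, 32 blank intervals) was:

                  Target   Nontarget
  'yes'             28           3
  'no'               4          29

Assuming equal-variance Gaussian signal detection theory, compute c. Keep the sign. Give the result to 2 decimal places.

c = 0.08

H = 28/32 = 0.8750
FA = 3/32 = 0.0938
Φ⁻¹(H) = Φ⁻¹(0.8750) = 1.150
Φ⁻¹(FA) = Φ⁻¹(0.0938) = -1.318
c = −½·[z(H) + z(FA)] = −0.5 × (1.150 + (-1.318)) = 0.084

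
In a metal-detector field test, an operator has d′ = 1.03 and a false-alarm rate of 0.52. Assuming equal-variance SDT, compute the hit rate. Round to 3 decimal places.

hit rate = 0.860

z(false-alarm rate) = z(0.52) = 0.0502
z(H) = z(FA) + d' = 0.0502 + 1.03 = 1.0802
hit rate = Φ(1.0802) = 0.8600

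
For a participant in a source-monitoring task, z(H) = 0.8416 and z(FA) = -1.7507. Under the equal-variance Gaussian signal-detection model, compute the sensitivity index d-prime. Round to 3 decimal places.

d-prime = 2.592

d' = z(H) − z(FA) = 0.8416 − (-1.7507) = 2.5923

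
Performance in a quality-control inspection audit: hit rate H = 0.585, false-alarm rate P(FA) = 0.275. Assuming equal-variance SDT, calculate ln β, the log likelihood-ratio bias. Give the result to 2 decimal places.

z(0.585) = 0.215, z(0.275) = -0.598
ln β = −½·[z(H)² − z(FA)²] = −0.5 × (0.046 − 0.358) = 0.156

ln β = 0.16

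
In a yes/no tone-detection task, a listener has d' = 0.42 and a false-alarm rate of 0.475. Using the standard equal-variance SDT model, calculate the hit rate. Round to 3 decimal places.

hit rate = 0.640

z(false-alarm rate) = z(0.475) = -0.0627
z(H) = z(FA) + d' = -0.0627 + 0.42 = 0.3573
hit rate = Φ(0.3573) = 0.6396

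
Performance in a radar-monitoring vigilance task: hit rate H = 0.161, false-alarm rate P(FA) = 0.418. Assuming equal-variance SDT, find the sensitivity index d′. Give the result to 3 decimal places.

z(H) = -0.9904
z(FA) = -0.2070
d' = z(H) − z(FA) = -0.9904 − (-0.2070) = -0.7834

d′ = -0.783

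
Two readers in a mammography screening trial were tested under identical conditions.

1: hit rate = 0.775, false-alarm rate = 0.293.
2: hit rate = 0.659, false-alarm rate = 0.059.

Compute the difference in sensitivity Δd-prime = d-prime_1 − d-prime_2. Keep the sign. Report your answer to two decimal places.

1: z(0.775) = 0.755, z(0.293) = -0.545, d' = 1.300
2: z(0.659) = 0.410, z(0.059) = -1.563, d' = 1.973
Δd' = d'_1 − d'_2 = 1.300 − 1.973 = -0.673
2 has the higher sensitivity.

Δd-prime = -0.67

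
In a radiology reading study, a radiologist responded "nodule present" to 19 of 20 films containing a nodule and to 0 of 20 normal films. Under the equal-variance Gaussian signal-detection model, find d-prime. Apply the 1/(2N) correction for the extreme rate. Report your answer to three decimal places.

The false-alarm rate is 0/20 = 0, so apply the 1/(2N) correction: FA → 1/(2·20) = 0.02500.
z(H) = z(0.95000) = 1.6449
z(FA) = z(0.02500) = -1.9600
d' = 1.6449 − (-1.9600) = 3.6049

d-prime = 3.605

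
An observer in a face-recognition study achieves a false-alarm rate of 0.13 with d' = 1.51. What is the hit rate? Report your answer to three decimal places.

z(false-alarm rate) = z(0.13) = -1.1264
z(H) = z(FA) + d' = -1.1264 + 1.51 = 0.3836
hit rate = Φ(0.3836) = 0.6494

hit rate = 0.649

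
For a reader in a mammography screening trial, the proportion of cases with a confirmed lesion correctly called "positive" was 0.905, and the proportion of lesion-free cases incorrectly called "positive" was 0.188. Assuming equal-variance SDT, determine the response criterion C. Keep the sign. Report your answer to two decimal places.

C = -0.21

z(0.905) = 1.311, z(0.188) = -0.885
c = −½·[z(H) + z(FA)] = −0.5 × (1.311 + (-0.885)) = -0.213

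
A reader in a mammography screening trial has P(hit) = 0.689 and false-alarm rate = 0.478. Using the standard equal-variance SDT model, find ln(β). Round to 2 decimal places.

ln β = -0.12

Φ⁻¹(H) = 0.493
Φ⁻¹(FA) = -0.055
ln β = −½·[z(H)² − z(FA)²] = −0.5 × (0.243 − 0.003) = -0.120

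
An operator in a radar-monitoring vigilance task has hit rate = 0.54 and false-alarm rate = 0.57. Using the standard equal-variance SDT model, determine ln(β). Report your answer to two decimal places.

ln β = 0.01

z(H) = 0.100
z(FA) = 0.176
ln β = −½·[z(H)² − z(FA)²] = −0.5 × (0.010 − 0.031) = 0.0105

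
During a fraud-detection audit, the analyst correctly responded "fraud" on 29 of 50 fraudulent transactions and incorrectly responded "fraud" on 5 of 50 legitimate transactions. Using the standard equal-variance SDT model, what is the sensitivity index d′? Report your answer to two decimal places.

d′ = 1.48

H = 29/50 = 0.5800
FA = 5/50 = 0.1000
z(0.5800) = 0.202, z(0.1000) = -1.282
d' = z(H) − z(FA) = 0.202 − (-1.282) = 1.484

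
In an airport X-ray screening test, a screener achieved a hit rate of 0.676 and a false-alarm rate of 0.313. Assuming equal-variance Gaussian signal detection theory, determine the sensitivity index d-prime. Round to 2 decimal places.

Φ⁻¹(0.676) = 0.457, Φ⁻¹(0.313) = -0.487
d' = z(H) − z(FA) = 0.457 − (-0.487) = 0.944

d-prime = 0.94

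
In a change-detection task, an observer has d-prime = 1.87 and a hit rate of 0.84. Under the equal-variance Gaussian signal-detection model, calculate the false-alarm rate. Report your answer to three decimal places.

false-alarm rate = 0.191

z(hit rate) = z(0.84) = 0.9945
z(FA) = z(H) − d' = 0.9945 − 1.87 = -0.8755
false-alarm rate = Φ(-0.8755) = 0.1907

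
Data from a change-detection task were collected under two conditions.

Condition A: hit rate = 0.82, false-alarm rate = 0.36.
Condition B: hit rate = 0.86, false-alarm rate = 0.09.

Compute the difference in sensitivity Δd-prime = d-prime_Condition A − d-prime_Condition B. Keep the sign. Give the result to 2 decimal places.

Condition A: z(0.82) = 0.915, z(0.36) = -0.358, d' = 1.273
Condition B: z(0.86) = 1.080, z(0.09) = -1.341, d' = 2.421
Δd' = d'_Condition A − d'_Condition B = 1.273 − 2.421 = -1.148
Condition B has the higher sensitivity.

Δd-prime = -1.15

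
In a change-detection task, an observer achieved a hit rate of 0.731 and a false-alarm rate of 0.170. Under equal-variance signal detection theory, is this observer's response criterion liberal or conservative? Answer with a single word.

z(H) = 0.616, z(FA) = -0.954
c = −½·(z(H) + z(FA)) = 0.169
c > 0 → conservative criterion (biased toward responding “no”).

conservative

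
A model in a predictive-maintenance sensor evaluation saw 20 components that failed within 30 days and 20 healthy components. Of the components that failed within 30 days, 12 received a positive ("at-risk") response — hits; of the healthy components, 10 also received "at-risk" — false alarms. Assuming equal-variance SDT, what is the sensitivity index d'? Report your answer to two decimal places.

d' = 0.25

H = 12/20 = 0.6000
FA = 10/20 = 0.5000
z(0.6000) = 0.253, z(0.5000) = 0.000
d' = z(H) − z(FA) = 0.253 − 0.000 = 0.253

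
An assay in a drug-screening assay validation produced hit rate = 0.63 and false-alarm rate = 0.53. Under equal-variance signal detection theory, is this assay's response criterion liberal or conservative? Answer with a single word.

z(H) = 0.332, z(FA) = 0.075
c = −½·(z(H) + z(FA)) = -0.2035
c < 0 → liberal criterion (biased toward responding “yes”).

liberal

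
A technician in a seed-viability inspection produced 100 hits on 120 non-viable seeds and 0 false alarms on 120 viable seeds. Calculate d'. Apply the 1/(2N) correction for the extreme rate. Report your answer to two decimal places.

d' = 3.61

The false-alarm rate is 0/120 = 0, so apply the 1/(2N) correction: FA → 1/(2·120) = 0.00417.
z(H) = z(0.83333) = 0.967
z(FA) = z(0.00417) = -2.638
d' = 0.967 − (-2.638) = 3.605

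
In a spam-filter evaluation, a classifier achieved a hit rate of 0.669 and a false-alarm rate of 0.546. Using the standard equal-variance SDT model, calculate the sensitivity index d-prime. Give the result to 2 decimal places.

d-prime = 0.32

z(H) = 0.437
z(FA) = 0.116
d' = z(H) − z(FA) = 0.437 − 0.116 = 0.321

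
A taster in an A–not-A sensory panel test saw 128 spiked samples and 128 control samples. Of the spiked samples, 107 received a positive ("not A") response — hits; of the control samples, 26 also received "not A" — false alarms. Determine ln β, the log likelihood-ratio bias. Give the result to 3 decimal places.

H = 107/128 = 0.8359
FA = 26/128 = 0.2031
z(H) = 0.9777
z(FA) = -0.8306
ln β = −½·[z(H)² − z(FA)²] = −0.5 × (0.9559 − 0.6899) = -0.1330

ln β = -0.133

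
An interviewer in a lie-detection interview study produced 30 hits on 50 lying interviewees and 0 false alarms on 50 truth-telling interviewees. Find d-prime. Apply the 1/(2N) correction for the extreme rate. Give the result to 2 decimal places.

The false-alarm rate is 0/50 = 0, so apply the 1/(2N) correction: FA → 1/(2·50) = 0.01000.
z(H) = z(0.60000) = 0.253
z(FA) = z(0.01000) = -2.326
d' = 0.253 − (-2.326) = 2.579

d-prime = 2.58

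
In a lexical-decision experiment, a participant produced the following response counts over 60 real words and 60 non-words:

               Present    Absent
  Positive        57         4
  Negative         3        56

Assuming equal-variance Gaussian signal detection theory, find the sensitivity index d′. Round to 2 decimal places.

H = 57/60 = 0.9500
FA = 4/60 = 0.0667
Φ⁻¹(0.9500) = 1.6449, Φ⁻¹(0.0667) = -1.5008
d' = z(H) − z(FA) = 1.6449 − (-1.5008) = 3.1457

d′ = 3.15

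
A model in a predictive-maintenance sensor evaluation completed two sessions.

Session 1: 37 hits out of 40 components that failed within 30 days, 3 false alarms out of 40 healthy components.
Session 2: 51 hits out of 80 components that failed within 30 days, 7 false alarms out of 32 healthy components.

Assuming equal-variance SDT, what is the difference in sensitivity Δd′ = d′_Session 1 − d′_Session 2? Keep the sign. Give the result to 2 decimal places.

Session 1: z(0.9250) = 1.440, z(0.0750) = -1.440, d' = 2.880
Session 2: z(0.6375) = 0.352, z(0.2188) = -0.776, d' = 1.128
Δd' = d'_Session 1 − d'_Session 2 = 2.880 − 1.128 = 1.752
Session 1 has the higher sensitivity.

Δd′ = 1.75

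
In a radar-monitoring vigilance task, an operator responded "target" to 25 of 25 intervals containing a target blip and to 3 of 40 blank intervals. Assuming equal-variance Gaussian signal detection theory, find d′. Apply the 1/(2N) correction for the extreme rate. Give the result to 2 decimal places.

d′ = 3.49

The hit rate is 25/25 = 1, so apply the 1/(2N) correction: H → 1 − 1/(2·25) = 0.98000.
z(H) = z(0.98000) = 2.054
z(FA) = z(0.07500) = -1.440
d' = 2.054 − (-1.440) = 3.494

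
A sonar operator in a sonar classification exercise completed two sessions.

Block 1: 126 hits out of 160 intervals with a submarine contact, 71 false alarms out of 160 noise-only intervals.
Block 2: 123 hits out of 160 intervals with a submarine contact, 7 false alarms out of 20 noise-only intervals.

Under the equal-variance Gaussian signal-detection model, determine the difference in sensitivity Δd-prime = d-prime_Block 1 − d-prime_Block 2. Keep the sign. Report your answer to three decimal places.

Δd-prime = -0.181

Block 1: z(0.7875) = 0.7978, z(0.4437) = -0.1416, d' = 0.9394
Block 2: z(0.7688) = 0.7349, z(0.3500) = -0.3853, d' = 1.1202
Δd' = d'_Block 1 − d'_Block 2 = 0.9394 − 1.1202 = -0.1808
Block 2 has the higher sensitivity.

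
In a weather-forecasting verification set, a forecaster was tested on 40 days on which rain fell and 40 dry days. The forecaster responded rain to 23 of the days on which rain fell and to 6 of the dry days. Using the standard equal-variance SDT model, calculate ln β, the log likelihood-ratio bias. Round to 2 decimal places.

ln β = 0.52

H = 23/40 = 0.5750
FA = 6/40 = 0.1500
z(H) = z(0.5750) = 0.189
z(FA) = z(0.1500) = -1.036
ln β = −½·[z(H)² − z(FA)²] = −0.5 × (0.036 − 1.073) = 0.5185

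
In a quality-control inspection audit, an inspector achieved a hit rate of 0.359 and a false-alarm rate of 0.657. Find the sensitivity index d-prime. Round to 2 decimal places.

z(H) = z(0.359) = -0.3611
z(FA) = z(0.657) = 0.4043
d' = z(H) − z(FA) = -0.3611 − 0.4043 = -0.7654

d-prime = -0.77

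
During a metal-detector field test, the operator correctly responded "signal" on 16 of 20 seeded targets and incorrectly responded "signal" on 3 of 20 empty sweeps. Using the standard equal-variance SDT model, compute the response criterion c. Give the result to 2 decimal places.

c = 0.10

H = 16/20 = 0.8000
FA = 3/20 = 0.1500
Φ⁻¹(H) = 0.842
Φ⁻¹(FA) = -1.036
c = −½·[z(H) + z(FA)] = −0.5 × (0.842 + (-1.036)) = 0.097
c > 0: the operator has a conservative response bias.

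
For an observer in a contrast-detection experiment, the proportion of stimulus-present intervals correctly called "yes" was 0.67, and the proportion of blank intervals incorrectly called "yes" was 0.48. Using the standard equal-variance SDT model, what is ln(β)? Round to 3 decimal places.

ln β = -0.096

z(H) = 0.4399
z(FA) = -0.0502
ln β = −½·[z(H)² − z(FA)²] = −0.5 × (0.1935 − 0.0025) = -0.0955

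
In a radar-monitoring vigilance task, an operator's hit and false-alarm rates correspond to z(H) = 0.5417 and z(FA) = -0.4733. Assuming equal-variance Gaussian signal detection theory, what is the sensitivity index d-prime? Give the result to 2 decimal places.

d-prime = 1.02

d' = z(H) − z(FA) = 0.5417 − (-0.4733) = 1.0150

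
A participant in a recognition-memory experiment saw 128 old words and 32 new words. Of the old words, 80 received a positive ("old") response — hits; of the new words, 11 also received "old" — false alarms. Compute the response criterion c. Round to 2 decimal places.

c = 0.04

H = 80/128 = 0.6250
FA = 11/32 = 0.3438
z(H) = z(0.6250) = 0.3186
z(FA) = z(0.3438) = -0.4021
c = −½·[z(H) + z(FA)] = −0.5 × (0.3186 + (-0.4021)) = 0.04175
c > 0: the participant has a conservative response bias.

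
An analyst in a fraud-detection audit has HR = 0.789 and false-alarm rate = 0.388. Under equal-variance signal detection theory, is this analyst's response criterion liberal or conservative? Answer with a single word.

liberal

z(H) = 0.803, z(FA) = -0.285
c = −½·(z(H) + z(FA)) = -0.259
c < 0 → liberal criterion (biased toward responding “yes”).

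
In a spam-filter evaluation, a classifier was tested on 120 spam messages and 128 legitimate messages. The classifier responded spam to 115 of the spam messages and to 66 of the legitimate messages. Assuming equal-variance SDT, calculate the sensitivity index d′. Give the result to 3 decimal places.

H = 115/120 = 0.9583
FA = 66/128 = 0.5156
z(H) = 1.7313
z(FA) = 0.0391
d' = z(H) − z(FA) = 1.7313 − 0.0391 = 1.6922

d′ = 1.692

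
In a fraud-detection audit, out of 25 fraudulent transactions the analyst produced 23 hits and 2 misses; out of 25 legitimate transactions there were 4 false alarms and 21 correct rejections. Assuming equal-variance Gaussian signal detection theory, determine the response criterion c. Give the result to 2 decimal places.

H = 23/25 = 0.9200
FA = 4/25 = 0.1600
z(H) = 1.405
z(FA) = -0.994
c = −½·[z(H) + z(FA)] = −0.5 × (1.405 + (-0.994)) = -0.2055

c = -0.21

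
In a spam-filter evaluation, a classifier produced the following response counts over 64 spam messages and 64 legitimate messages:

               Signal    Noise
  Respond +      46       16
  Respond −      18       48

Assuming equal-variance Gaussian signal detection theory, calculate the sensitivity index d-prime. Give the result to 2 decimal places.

d-prime = 1.25

H = 46/64 = 0.7188
FA = 16/64 = 0.2500
Φ⁻¹(H) = 0.579
Φ⁻¹(FA) = -0.674
d' = z(H) − z(FA) = 0.579 − (-0.674) = 1.253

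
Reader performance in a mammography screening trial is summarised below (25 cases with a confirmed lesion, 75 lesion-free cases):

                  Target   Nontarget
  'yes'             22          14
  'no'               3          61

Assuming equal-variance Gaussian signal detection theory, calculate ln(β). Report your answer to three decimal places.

ln β = -0.294

H = 22/25 = 0.8800
FA = 14/75 = 0.1867
Φ⁻¹(H) = Φ⁻¹(0.8800) = 1.1750
Φ⁻¹(FA) = Φ⁻¹(0.1867) = -0.8901
ln β = −½·[z(H)² − z(FA)²] = −0.5 × (1.3806 − 0.7923) = -0.29415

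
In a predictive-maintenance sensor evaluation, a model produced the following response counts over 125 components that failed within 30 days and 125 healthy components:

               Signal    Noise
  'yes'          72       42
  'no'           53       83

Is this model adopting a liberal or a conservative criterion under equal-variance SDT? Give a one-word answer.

z(H) = 0.192, z(FA) = -0.423
c = −½·(z(H) + z(FA)) = 0.1155
c > 0 → conservative criterion (biased toward responding “no”).

conservative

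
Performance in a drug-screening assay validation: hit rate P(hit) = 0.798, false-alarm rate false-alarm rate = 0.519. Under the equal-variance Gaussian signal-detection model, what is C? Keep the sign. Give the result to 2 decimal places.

z(H) = z(0.798) = 0.834
z(FA) = z(0.519) = 0.048
c = −½·[z(H) + z(FA)] = −0.5 × (0.834 + 0.048) = -0.441

C = -0.44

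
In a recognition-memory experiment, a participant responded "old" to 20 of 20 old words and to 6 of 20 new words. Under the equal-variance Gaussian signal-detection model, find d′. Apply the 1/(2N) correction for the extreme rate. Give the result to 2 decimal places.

d′ = 2.48

The hit rate is 20/20 = 1, so apply the 1/(2N) correction: H → 1 − 1/(2·20) = 0.97500.
z(H) = z(0.97500) = 1.960
z(FA) = z(0.30000) = -0.524
d' = 1.960 − (-0.524) = 2.484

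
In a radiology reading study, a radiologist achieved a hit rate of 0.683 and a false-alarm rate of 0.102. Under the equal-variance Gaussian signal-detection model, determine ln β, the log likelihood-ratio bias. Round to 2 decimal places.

ln β = 0.69

z(H) = z(0.683) = 0.476
z(FA) = z(0.102) = -1.270
ln β = −½·[z(H)² − z(FA)²] = −0.5 × (0.227 − 1.613) = 0.693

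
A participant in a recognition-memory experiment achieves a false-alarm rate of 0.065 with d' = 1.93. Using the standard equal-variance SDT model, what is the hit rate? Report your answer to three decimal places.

hit rate = 0.661

z(false-alarm rate) = z(0.065) = -1.5141
z(H) = z(FA) + d' = -1.5141 + 1.93 = 0.4159
hit rate = Φ(0.4159) = 0.6613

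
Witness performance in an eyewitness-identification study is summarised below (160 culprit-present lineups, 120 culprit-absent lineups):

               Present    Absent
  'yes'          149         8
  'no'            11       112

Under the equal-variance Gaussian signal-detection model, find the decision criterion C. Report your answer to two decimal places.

C = 0.01

H = 149/160 = 0.9313
FA = 8/120 = 0.0667
z(0.9313) = 1.486, z(0.0667) = -1.501
c = −½·[z(H) + z(FA)] = −0.5 × (1.486 + (-1.501)) = 0.0075
c > 0: the witness has a conservative response bias.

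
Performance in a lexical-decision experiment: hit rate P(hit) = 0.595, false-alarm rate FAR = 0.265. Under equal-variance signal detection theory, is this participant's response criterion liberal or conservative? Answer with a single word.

conservative

z(H) = 0.240, z(FA) = -0.628
c = −½·(z(H) + z(FA)) = 0.194
c > 0 → conservative criterion (biased toward responding “no”).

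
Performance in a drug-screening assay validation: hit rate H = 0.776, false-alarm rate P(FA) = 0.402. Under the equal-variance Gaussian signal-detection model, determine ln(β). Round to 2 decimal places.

Φ⁻¹(H) = Φ⁻¹(0.776) = 0.759
Φ⁻¹(FA) = Φ⁻¹(0.402) = -0.248
ln β = −½·[z(H)² − z(FA)²] = −0.5 × (0.576 − 0.062) = -0.257

ln β = -0.26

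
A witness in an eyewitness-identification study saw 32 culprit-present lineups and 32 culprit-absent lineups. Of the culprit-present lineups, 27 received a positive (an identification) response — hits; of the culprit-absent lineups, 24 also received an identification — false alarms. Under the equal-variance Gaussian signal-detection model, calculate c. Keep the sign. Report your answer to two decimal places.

H = 27/32 = 0.8438
FA = 24/32 = 0.7500
Φ⁻¹(H) = Φ⁻¹(0.8438) = 1.0102
Φ⁻¹(FA) = Φ⁻¹(0.7500) = 0.6745
c = −½·[z(H) + z(FA)] = −0.5 × (1.0102 + 0.6745) = -0.84235
c < 0: the witness has a liberal response bias.

c = -0.84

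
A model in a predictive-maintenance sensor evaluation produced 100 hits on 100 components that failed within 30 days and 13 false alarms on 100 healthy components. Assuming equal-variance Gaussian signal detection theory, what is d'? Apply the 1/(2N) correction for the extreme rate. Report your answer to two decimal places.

The hit rate is 100/100 = 1, so apply the 1/(2N) correction: H → 1 − 1/(2·100) = 0.99500.
z(H) = z(0.99500) = 2.576
z(FA) = z(0.13000) = -1.126
d' = 2.576 − (-1.126) = 3.702

d' = 3.70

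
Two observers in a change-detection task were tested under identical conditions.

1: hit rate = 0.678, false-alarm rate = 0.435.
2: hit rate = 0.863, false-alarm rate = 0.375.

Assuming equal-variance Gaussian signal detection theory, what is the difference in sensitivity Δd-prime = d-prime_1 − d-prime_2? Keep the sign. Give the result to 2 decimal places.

1: z(0.678) = 0.462, z(0.435) = -0.164, d' = 0.626
2: z(0.863) = 1.094, z(0.375) = -0.319, d' = 1.413
Δd' = d'_1 − d'_2 = 0.626 − 1.413 = -0.787
2 has the higher sensitivity.

Δd-prime = -0.79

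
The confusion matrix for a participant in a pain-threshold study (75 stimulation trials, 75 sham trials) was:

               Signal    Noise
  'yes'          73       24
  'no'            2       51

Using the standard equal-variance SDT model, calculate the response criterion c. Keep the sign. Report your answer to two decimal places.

c = -0.73

H = 73/75 = 0.9733
FA = 24/75 = 0.3200
z(H) = z(0.9733) = 1.932
z(FA) = z(0.3200) = -0.468
c = −½·[z(H) + z(FA)] = −0.5 × (1.932 + (-0.468)) = -0.732
c < 0: the participant has a liberal response bias.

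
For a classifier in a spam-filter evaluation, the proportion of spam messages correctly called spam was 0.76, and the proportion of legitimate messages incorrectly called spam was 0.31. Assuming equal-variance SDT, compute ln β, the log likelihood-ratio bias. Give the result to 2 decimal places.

z(0.76) = 0.706, z(0.31) = -0.496
ln β = −½·[z(H)² − z(FA)²] = −0.5 × (0.498 − 0.246) = -0.126

ln β = -0.13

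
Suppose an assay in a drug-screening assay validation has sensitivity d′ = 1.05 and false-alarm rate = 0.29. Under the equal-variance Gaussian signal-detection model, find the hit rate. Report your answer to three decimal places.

z(false-alarm rate) = z(0.29) = -0.5534
z(H) = z(FA) + d' = -0.5534 + 1.05 = 0.4966
hit rate = Φ(0.4966) = 0.6903

hit rate = 0.690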